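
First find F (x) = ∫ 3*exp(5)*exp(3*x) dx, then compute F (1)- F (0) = -exp(5) + exp(8)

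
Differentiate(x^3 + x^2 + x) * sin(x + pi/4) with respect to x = x^3*cos(x + pi/4) + 3*x^2*sin(x + pi/4) + x^2*cos(x + pi/4) + 2*x*sin(x + pi/4) + x*cos(x + pi/4) + sin(x + pi/4)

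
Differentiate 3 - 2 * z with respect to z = -2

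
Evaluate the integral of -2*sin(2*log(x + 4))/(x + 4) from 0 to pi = cos(2*log(pi + 4)) - cos(4*log(2))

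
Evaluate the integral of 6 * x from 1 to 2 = 9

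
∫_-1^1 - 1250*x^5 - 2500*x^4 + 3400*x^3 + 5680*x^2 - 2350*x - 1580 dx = -1120/3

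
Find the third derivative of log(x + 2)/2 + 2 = 1/(x^3 + 6*x^2 + 12*x + 8)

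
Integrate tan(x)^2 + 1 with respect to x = tan(x) + C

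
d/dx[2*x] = 2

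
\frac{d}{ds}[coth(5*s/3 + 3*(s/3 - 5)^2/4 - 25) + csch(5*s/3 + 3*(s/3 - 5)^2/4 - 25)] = -(s*cosh(-s^2/12 + 5*s/6 + 25/4) + s - 5*cosh(-s^2/12 + 5*s/6 + 25/4) - 5)/(6*sinh(-s^2/12 + 5*s/6 + 25/4)^2)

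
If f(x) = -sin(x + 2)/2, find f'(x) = -cos(x + 2)/2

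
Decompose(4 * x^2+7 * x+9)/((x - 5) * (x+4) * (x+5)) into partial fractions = 37/(5*(x + 5)) - 5/(x + 4) + 8/(5*(x - 5))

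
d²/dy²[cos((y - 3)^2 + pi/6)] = -4*y^2*cos(y^2 - 6*y + pi/6 + 9) + 24*y*cos(y^2 - 6*y + pi/6 + 9) - 2*sin(y^2 - 6*y + pi/6 + 9) - 36*cos(y^2 - 6*y + pi/6 + 9)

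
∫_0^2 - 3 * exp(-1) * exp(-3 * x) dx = -exp(-1) + exp(-7)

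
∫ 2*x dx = x^2 + C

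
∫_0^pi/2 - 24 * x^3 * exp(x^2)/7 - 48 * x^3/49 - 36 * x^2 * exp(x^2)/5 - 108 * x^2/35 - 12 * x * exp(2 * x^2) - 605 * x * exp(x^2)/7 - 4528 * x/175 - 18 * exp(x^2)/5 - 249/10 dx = -3*(pi^2/14 + 3*pi/10 + 7 + exp(pi^2/4))^2 + pi^2/28 + 3*pi/20 + exp(pi^2/4)/2 + 383/2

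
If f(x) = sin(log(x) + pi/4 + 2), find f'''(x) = sqrt(2)*(sin(log(x) + 2) + 2*cos(log(x) + 2))/x^3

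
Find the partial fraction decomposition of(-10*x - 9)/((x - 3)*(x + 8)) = -71/(11*(x + 8)) - 39/(11*(x - 3))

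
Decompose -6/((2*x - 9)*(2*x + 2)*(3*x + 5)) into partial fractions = -27/(74*(3*x + 5)) - 12/(407*(2*x - 9)) + 3/(22*(x + 1))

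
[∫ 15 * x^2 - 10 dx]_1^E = -10*E + 5 + 5*exp(3)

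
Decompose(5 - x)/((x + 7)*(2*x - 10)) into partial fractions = -1/(2*(x + 7))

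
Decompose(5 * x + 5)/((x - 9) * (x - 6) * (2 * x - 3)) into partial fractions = 10/(27*(2*x - 3)) - 35/(27*(x - 6)) + 10/(9*(x - 9))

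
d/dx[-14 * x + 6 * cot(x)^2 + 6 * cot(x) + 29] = -14 - 6/sin(x)^2 - 12*cos(x)/sin(x)^3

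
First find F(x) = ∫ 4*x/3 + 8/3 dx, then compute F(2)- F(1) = 14/3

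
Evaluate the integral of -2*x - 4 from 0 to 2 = -12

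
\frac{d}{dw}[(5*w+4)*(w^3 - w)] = 20*w^3 + 12*w^2 - 10*w - 4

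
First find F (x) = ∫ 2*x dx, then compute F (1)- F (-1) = 0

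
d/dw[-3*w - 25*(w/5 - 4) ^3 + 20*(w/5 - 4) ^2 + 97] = -3*w^2/5 + 128*w/5 - 275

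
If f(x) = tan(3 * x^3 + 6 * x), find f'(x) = 9*x^2*tan(3*x^3 + 6*x)^2 + 9*x^2 + 6*tan(3*x^3 + 6*x)^2 + 6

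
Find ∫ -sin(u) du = cos(u) + C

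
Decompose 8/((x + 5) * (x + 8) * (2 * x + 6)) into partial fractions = 4/(15*(x + 8)) - 2/(3*(x + 5)) + 2/(5*(x + 3))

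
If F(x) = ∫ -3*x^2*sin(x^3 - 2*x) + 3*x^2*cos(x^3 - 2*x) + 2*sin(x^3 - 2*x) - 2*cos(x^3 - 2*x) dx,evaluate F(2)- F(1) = sin(4) + cos(4) - cos(1) + sin(1)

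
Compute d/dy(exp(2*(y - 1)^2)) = 4*y*exp(2*y^2 - 4*y + 2) - 4*exp(2*y^2 - 4*y + 2)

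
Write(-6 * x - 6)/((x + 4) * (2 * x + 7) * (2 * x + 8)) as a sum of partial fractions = 30/(2*x + 7) - 15/(x + 4) - 9/(x + 4)^2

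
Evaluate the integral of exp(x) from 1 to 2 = -E + exp(2)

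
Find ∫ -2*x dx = -x^2 + C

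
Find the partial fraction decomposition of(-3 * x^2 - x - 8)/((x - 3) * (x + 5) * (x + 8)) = -64/(11*(x + 8)) + 13/(4*(x + 5)) - 19/(44*(x - 3))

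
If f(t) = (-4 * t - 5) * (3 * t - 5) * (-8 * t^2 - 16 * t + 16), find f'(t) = 384*t^3 + 456*t^2 - 944*t - 320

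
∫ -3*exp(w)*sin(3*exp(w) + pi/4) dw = cos(3*exp(w) + pi/4) + C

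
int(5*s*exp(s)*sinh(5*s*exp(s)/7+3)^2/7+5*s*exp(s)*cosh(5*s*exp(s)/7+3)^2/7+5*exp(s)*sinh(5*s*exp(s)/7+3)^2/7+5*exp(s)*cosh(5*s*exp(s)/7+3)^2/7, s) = sinh(10*s*exp(s)/7 + 6)/2 + C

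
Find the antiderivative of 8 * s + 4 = 4*s^2 + 4*s + C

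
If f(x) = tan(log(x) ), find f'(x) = 1/(x*cos(log(x))^2)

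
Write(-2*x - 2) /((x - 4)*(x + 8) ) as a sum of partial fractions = -7/(6*(x + 8)) - 5/(6*(x - 4))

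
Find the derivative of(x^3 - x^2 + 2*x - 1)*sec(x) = (x^3*sin(x)/cos(x) - x^2*sin(x)/cos(x) + 3*x^2 + 2*x*sin(x)/cos(x) - 2*x - sin(x)/cos(x) + 2)/cos(x)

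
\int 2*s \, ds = s^2 + C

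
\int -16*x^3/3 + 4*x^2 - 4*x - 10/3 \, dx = -4*x^4/3 + 4*x^3/3 - 2*x^2 - 10*x/3 + C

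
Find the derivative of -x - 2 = -1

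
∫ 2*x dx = x^2 + C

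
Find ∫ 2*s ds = s^2 + C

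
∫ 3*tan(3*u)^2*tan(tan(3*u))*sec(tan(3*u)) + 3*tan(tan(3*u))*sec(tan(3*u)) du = sec(tan(3*u)) + C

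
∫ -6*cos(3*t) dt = -2*sin(3*t) + C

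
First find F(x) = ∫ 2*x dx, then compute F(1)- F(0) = 1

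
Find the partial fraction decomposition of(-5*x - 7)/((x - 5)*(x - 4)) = 27/(x - 4) - 32/(x - 5)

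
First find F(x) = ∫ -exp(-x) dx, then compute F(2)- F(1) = -exp(-1) + exp(-2)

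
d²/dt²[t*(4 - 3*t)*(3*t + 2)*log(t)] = (-54*t^2*log(t) - 45*t^2 + 12*t*log(t) + 18*t + 8)/t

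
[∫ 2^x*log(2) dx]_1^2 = 2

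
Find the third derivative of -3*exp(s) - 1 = -3*exp(s)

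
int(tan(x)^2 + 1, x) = tan(x) + C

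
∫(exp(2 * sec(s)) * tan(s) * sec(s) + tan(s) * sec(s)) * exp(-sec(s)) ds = 2*sinh(1/cos(s)) + C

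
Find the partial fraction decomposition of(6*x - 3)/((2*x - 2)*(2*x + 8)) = 27/(20*(x + 4)) + 3/(20*(x - 1))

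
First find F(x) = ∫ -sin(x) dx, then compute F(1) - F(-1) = 0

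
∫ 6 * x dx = 3*x^2 + C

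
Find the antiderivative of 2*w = w^2 + C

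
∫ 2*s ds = s^2 + C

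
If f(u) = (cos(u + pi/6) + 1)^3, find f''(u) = 6*sin(u + pi/6)^2*cos(u + pi/6) + 6*sin(u + pi/6)^2 - 3*cos(u + pi/6)^3 - 6*cos(u + pi/6)^2 - 3*cos(u + pi/6)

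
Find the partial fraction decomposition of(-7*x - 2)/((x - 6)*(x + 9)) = -61/(15*(x + 9)) - 44/(15*(x - 6))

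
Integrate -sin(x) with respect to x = cos(x) + C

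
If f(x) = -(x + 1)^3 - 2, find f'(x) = -3*x^2 - 6*x - 3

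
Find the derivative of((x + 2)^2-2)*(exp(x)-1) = x^2*exp(x) + 6*x*exp(x) - 2*x + 6*exp(x) - 4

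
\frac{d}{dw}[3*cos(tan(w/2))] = -3*sin(tan(w/2))/(2*cos(w/2)^2)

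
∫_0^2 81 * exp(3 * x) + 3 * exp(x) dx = -30 + 3*exp(2) + 27*exp(6)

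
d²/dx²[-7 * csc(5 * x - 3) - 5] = -350*cot(5*x - 3)^2*csc(5*x - 3) - 175*csc(5*x - 3)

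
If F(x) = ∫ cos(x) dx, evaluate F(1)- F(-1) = 2*sin(1)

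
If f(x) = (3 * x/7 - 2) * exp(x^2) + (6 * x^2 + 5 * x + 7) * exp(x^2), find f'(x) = 12*x^3*exp(x^2) + 76*x^2*exp(x^2)/7 + 22*x*exp(x^2) + 38*exp(x^2)/7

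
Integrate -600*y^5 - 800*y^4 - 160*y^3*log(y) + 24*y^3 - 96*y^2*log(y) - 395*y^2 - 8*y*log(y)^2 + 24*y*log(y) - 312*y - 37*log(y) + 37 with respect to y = 15*y^3 + 12*y^2 + 3*y*log(y) - 6*y - 4*(5*y^3 + 4*y^2 + y*log(y) - 2*y + 5)^2 + C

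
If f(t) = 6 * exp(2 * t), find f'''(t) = 48*exp(2*t)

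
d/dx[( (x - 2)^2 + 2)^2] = 4*x^3 - 24*x^2 + 56*x - 48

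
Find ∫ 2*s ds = s^2 + C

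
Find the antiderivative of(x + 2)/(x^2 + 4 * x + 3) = log((x + 2)^2 - 1)/2 + C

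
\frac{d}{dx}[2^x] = 2^x*log(2)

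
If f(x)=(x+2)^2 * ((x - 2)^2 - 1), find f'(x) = 4*x^3 - 18*x - 4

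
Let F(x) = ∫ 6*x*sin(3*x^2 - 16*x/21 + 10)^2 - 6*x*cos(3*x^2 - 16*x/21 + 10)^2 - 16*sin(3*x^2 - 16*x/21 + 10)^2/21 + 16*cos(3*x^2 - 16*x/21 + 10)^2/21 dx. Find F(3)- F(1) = sin(514/21)/2 - sin(486/7)/2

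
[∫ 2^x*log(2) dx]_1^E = -2 + 2^E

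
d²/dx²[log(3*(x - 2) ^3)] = -3/(x^2 - 4*x + 4)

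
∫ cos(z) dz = sin(z) + C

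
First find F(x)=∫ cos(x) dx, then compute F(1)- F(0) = sin(1)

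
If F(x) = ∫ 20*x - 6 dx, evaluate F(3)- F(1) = 68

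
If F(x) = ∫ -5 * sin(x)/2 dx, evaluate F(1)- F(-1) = 0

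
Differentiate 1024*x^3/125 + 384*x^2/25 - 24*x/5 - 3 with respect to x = 3072*x^2/125 + 768*x/25 - 24/5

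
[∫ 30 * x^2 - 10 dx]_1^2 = 60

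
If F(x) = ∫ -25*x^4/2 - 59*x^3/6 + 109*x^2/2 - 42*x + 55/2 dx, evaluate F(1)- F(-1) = 259/3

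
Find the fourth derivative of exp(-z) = exp(-z)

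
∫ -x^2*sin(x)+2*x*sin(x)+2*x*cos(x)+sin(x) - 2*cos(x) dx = ((x - 1)^2 - 2)*cos(x) + C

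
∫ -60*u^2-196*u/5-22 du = -20*u^3 - 98*u^2/5 - 22*u + C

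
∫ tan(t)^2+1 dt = tan(t) + C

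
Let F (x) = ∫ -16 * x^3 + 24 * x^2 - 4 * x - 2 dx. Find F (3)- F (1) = -132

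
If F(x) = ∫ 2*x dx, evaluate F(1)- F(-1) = 0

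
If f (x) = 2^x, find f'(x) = 2^x*log(2)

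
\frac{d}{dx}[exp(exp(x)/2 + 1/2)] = exp(x + exp(x)/2 + 1/2)/2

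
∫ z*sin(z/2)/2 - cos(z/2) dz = -z*cos(z/2) + C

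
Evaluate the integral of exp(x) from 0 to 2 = -1 + exp(2)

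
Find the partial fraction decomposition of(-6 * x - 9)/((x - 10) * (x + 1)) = 3/(11*(x + 1)) - 69/(11*(x - 10))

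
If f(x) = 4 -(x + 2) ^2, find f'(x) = -2*x - 4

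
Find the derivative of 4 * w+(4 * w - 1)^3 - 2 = 192*w^2 - 96*w + 16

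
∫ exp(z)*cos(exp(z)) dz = sin(exp(z)) + C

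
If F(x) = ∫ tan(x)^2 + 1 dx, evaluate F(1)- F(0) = tan(1)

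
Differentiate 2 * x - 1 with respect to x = 2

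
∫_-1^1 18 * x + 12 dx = 24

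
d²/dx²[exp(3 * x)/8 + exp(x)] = 9*exp(3*x)/8 + exp(x)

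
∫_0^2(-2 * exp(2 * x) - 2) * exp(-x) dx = -2*exp(2) + 2*exp(-2)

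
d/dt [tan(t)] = cos(t)^(-2)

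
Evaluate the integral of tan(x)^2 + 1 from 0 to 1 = tan(1)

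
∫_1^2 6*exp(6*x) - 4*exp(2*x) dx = -exp(6) - 2*exp(4) + 2*exp(2) + exp(12)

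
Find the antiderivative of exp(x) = exp(x) + C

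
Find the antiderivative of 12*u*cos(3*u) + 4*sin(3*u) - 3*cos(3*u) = (4*u - 1)*sin(3*u) + C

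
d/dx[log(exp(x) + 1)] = exp(x)/(exp(x) + 1)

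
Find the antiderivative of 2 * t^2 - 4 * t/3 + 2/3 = 2*t^3/3 - 2*t^2/3 + 2*t/3 + C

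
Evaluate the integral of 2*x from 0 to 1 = 1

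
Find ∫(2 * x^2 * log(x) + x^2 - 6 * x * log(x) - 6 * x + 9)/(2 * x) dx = (x - 3)^2*log(x)/2 + C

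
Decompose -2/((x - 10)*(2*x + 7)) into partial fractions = 4/(27*(2*x + 7)) - 2/(27*(x - 10))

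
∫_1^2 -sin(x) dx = -cos(1) + cos(2)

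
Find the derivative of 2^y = 2^y*log(2)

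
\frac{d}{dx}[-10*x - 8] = -10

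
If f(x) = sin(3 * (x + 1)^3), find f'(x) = 9*(x + 1)^2*cos(3*x^3 + 9*x^2 + 9*x + 3)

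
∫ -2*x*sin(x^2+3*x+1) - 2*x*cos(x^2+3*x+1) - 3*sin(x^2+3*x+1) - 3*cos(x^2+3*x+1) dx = -sin(x^2 + 3*x + 1) + cos(x^2 + 3*x + 1) + C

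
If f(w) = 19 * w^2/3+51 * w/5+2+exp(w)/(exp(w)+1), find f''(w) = (38*exp(3*w) + 111*exp(2*w) + 117*exp(w) + 38)/(3*exp(3*w) + 9*exp(2*w) + 9*exp(w) + 3)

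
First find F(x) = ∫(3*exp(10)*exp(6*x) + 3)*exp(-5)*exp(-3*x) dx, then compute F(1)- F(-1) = -exp(2) - exp(-8) + exp(-2) + exp(8)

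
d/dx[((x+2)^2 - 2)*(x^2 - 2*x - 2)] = 4*x^3 + 6*x^2 - 16*x - 12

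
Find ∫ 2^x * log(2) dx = 2^x + C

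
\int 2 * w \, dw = w^2 + C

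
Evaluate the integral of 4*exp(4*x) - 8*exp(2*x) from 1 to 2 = -(-2 + exp(2))^2 + (-2 + exp(4))^2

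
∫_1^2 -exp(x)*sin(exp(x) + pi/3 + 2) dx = -cos(pi/3 + 2 + E) + cos(pi/3 + 2 + exp(2))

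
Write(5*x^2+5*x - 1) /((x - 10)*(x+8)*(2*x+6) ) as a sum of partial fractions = 31/(20*(x + 8)) - 29/(130*(x + 3)) + 61/(52*(x - 10))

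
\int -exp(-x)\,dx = exp(-x) + C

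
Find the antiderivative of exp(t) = exp(t) + C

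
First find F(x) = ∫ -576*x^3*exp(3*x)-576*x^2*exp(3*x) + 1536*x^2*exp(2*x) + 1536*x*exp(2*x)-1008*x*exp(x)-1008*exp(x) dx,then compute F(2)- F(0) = 3*(5 - 8*exp(2))^3 - 450 + 24*exp(2) + 3*(5 - 8*exp(2))^2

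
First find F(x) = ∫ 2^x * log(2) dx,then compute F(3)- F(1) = 6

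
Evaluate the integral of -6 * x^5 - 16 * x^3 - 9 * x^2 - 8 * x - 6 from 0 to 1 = -18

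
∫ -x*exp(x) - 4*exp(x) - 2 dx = -(x + 3)*(exp(x) + 2) + C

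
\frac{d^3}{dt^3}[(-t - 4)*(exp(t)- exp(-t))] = (-t*exp(2*t) - t - 7*exp(2*t) - 1)*exp(-t)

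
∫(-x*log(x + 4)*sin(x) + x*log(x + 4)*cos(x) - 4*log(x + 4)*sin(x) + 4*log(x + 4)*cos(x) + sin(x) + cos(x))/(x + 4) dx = sqrt(2)*log(x + 4)*sin(x + pi/4) + C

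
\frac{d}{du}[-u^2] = -2*u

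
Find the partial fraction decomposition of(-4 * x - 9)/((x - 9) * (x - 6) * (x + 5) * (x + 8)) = -23/(714*(x + 8)) + 1/(42*(x + 5)) + 1/(14*(x - 6)) - 15/(238*(x - 9))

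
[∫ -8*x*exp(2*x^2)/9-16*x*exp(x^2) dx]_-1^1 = 0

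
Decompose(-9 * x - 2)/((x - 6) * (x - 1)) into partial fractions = 11/(5*(x - 1)) - 56/(5*(x - 6))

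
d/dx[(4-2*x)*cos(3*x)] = 6*x*sin(3*x) - 12*sin(3*x) - 2*cos(3*x)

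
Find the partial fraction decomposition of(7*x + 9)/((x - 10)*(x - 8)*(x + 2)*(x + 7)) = 8/(255*(x + 7)) - 1/(120*(x + 2)) - 13/(60*(x - 8)) + 79/(408*(x - 10))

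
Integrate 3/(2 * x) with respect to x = 3*log(x)/2 + C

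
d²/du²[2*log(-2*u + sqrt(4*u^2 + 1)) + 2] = (-128*u^3 + 64*u^2*sqrt(4*u^2 + 1) - 16*u)/(64*u^5 - 32*u^4*sqrt(4*u^2 + 1) + 32*u^3 - 12*u^2*sqrt(4*u^2 + 1) + 4*u - sqrt(4*u^2 + 1))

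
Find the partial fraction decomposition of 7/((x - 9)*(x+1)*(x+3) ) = 7/(24*(x + 3)) - 7/(20*(x + 1)) + 7/(120*(x - 9))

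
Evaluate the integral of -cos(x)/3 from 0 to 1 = -sin(1)/3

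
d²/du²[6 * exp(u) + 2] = 6*exp(u)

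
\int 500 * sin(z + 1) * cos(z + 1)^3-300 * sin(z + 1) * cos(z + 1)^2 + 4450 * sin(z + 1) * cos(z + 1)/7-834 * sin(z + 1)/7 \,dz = (-875*cos(z + 1)^3 + 700*cos(z + 1)^2 - 2225*cos(z + 1) + 834)*cos(z + 1)/7 + C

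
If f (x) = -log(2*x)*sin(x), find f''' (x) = (x^3*log(x)*cos(x) + x^3*log(2)*cos(x) + 3*x^2*sin(x) + 3*x*cos(x) - 2*sin(x))/x^3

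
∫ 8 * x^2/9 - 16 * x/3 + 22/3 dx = 8*x^3/27 - 8*x^2/3 + 22*x/3 + C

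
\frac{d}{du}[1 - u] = -1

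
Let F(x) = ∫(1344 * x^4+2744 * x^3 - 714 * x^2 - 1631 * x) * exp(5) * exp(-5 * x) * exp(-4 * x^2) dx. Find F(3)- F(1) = -6118*exp(-46) + 196*exp(-4)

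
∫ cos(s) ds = sin(s) + C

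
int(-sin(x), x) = cos(x) + C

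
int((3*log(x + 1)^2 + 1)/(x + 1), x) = log(x + 1)^3 + log(x + 1) + C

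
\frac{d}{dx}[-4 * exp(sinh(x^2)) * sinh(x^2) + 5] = -8*x*(sinh(x^2) + 1)*exp(sinh(x^2))*cosh(x^2)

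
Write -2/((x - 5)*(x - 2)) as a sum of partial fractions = 2/(3*(x - 2)) - 2/(3*(x - 5))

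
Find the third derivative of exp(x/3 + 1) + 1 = exp(x/3 + 1)/27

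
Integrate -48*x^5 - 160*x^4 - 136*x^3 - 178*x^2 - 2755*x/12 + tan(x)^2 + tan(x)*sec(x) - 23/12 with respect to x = -8*x^6 - 32*x^5 - 34*x^4 - 178*x^3/3 - 2755*x^2/24 - 35*x/12 + tan(x) + sec(x) + C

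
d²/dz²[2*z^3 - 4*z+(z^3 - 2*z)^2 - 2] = 30*z^4 - 48*z^2 + 12*z + 8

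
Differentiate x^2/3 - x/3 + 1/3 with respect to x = 2*x/3 - 1/3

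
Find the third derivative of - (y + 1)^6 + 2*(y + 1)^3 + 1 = -120*y^3 - 360*y^2 - 360*y - 108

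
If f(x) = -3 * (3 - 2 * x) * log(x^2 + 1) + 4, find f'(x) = (6*x^2*log(x^2 + 1) + 12*x^2 - 18*x + 6*log(x^2 + 1))/(x^2 + 1)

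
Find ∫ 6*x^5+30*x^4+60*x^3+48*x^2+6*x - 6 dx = x^6 + 6*x^5 + 15*x^4 + 16*x^3 + 3*x^2 - 6*x + C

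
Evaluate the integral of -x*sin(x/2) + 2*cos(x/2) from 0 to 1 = 2*cos(1/2)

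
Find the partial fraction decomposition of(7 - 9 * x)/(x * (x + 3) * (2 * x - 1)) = 10/(7*(2*x - 1)) + 34/(21*(x + 3)) - 7/(3*x)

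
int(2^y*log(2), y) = 2^y + C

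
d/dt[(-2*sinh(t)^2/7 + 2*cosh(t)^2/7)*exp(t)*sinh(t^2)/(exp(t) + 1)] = 2*(2*t*exp(t)*cosh(t^2) + 2*t*cosh(t^2) + sinh(t^2))*exp(t)/(7*exp(2*t) + 14*exp(t) + 7)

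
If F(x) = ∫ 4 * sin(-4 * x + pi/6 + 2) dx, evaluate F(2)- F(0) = sin(pi/3 + 6) - cos(pi/6 + 2)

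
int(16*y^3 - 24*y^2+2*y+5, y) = 4*y^4 - 8*y^3 + y^2 + 5*y + C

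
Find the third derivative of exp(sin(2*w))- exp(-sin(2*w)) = (-12*exp(2*sin(2*w))*sin(4*w) + 8*exp(2*sin(2*w))*cos(2*w)^3 - 8*exp(2*sin(2*w))*cos(2*w) + 12*sin(4*w) + 8*cos(2*w)^3 - 8*cos(2*w))*exp(-sin(2*w))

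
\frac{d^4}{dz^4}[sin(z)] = sin(z)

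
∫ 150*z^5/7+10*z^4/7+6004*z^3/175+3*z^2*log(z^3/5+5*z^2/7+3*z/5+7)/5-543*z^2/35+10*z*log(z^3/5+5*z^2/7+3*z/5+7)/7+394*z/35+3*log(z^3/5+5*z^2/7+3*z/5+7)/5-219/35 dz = -10*z^3 - 2*z^2/5 - 12*z + (7*z^3 + 25*z^2 + 21*z + 245)*log(z^3/5 + 5*z^2/7 + 3*z/5 + 7)/35 + (25*z^3 + z^2 + 30*z + 15)^2/175 + C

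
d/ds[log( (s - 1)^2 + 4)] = (2*s - 2)/(s^2 - 2*s + 5)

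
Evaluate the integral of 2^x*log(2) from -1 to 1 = 3/2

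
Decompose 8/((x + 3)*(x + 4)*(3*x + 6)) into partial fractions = 4/(3*(x + 4)) - 8/(3*(x + 3)) + 4/(3*(x + 2))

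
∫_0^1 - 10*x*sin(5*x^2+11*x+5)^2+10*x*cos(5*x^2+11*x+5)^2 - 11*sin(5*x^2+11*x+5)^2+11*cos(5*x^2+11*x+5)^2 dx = sin(42)/2 - sin(10)/2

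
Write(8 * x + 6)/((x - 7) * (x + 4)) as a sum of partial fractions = 26/(11*(x + 4)) + 62/(11*(x - 7))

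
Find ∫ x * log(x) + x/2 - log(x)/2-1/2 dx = x*(x - 1)*log(x)/2 + C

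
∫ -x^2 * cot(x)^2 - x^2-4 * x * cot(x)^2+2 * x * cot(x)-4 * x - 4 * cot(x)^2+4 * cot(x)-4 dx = (x + 2)^2*cot(x) + C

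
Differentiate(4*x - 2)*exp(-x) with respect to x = (6 - 4*x)*exp(-x)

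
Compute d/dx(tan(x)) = cos(x)^(-2)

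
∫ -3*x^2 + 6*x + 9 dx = -x^3 + 3*x^2 + 9*x + C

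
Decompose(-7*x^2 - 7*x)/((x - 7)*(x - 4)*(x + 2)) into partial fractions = -7/(27*(x + 2)) + 70/(9*(x - 4)) - 392/(27*(x - 7))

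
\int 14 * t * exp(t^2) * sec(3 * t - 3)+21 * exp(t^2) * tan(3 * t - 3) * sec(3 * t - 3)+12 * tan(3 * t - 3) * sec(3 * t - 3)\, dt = (7*exp(t^2) + 4)*sec(3*t - 3) + C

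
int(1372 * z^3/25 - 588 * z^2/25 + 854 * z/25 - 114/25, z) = 343*z^4/25 - 196*z^3/25 + 427*z^2/25 - 114*z/25 + C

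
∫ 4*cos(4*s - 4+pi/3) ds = sin(4*s - 4 + pi/3) + C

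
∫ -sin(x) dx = cos(x) + C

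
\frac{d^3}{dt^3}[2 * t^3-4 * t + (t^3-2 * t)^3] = 504*t^6 - 1260*t^4 + 720*t^2 - 36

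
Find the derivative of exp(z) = exp(z)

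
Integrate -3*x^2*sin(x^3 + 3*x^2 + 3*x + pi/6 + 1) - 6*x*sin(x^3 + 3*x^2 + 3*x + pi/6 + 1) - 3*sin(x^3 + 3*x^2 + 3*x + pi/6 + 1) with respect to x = cos((x + 1)^3 + pi/6) + C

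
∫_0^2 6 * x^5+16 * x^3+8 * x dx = 144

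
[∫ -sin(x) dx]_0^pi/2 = -1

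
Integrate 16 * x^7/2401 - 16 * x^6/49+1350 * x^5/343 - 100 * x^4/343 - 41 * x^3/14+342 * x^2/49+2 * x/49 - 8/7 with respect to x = 2*x^8/2401 - 16*x^7/343 + 225*x^6/343 - 20*x^5/343 - 41*x^4/56 + 114*x^3/49 + x^2/49 - 8*x/7 + C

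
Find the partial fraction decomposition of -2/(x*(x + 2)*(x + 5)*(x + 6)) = 1/(12*(x + 6)) - 2/(15*(x + 5)) + 1/(12*(x + 2)) - 1/(30*x)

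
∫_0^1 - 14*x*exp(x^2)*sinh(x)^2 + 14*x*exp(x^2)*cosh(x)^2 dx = -7 + 7*E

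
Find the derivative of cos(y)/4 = -sin(y)/4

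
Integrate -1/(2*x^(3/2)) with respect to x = 1/sqrt(x) + C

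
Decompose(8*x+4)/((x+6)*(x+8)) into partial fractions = 30/(x + 8) - 22/(x + 6)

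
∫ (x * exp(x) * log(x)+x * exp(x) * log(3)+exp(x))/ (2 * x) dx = exp(x)*log(3*x)/2 + C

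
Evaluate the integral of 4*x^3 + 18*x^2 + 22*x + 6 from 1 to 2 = 96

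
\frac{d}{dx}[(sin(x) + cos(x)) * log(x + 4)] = sqrt(2)*(x*log(x + 4)*cos(x + pi/4) + 4*log(x + 4)*cos(x + pi/4) + sin(x + pi/4))/(x + 4)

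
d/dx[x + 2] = 1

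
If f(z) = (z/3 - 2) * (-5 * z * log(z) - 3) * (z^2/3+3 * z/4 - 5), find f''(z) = (-240*z^3*log(z) - 140*z^3 + 450*z^2*log(z) + 303*z^2 + 1140*z*log(z) + 1800*z - 1800)/(36*z)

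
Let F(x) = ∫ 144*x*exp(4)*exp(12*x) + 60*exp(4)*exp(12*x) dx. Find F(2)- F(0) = -4*exp(4) + 28*exp(28)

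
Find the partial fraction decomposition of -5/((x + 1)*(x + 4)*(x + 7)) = -5/(18*(x + 7)) + 5/(9*(x + 4)) - 5/(18*(x + 1))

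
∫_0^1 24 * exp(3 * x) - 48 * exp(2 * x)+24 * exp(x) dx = (-2 + 2*E)^3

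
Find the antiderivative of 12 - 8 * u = -4*u^2 + 12*u + C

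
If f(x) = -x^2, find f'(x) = -2*x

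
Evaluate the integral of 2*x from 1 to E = -1 + exp(2)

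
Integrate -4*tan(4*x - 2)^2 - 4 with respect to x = -tan(4*x - 2) + C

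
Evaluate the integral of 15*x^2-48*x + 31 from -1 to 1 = 72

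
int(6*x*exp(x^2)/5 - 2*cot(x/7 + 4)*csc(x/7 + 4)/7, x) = 3*exp(x^2)/5 + 2/sin(x/7 + 4) + C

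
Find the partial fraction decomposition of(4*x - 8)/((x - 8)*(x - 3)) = -4/(5*(x - 3)) + 24/(5*(x - 8))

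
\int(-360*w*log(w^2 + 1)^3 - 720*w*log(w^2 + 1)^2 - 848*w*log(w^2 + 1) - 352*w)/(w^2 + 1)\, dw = (-45*log(w^2 + 1)^3 - 120*log(w^2 + 1)^2 - 212*log(w^2 + 1) - 176)*log(w^2 + 1) + C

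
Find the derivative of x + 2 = 1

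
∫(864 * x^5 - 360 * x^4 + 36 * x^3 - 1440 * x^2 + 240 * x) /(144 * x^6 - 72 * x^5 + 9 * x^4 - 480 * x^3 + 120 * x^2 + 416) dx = log((-12*x^3 + 3*x^2 + 20)^2/16 + 1) + C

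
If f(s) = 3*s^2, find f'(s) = 6*s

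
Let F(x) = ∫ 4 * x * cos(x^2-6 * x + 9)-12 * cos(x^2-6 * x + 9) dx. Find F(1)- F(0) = 2*sin(4) - 2*sin(9)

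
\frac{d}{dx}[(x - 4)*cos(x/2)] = -x*sin(x/2)/2 + 2*sin(x/2) + cos(x/2)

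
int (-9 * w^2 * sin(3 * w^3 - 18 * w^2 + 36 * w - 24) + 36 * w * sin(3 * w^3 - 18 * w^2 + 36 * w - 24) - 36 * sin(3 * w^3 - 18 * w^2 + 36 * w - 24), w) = cos(3*(w - 2)^3) + C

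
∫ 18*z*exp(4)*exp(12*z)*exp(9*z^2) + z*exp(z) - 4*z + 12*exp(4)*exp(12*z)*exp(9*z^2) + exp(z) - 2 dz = -2*z^2 + z*exp(z) - 2*z + exp((3*z + 2)^2) + C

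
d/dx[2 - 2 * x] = -2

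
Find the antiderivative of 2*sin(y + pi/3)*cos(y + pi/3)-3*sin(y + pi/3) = (3 - cos(y + pi/3))*cos(y + pi/3) + C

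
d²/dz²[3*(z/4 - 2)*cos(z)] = -3*z*cos(z)/4 - 3*sin(z)/2 + 6*cos(z)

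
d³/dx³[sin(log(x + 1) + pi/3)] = (3*sin(log(x + 1) + pi/3) + cos(log(x + 1) + pi/3))/(x^3 + 3*x^2 + 3*x + 1)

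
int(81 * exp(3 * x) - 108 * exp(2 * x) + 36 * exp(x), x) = (3*exp(x) - 2)^3 + C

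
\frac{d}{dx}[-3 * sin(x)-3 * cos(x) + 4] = 3*sin(x) - 3*cos(x)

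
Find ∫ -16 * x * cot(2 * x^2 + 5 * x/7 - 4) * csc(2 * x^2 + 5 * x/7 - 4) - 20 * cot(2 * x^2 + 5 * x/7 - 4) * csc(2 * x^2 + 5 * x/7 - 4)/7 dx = 4*csc(2*x^2 + 5*x/7 - 4) + C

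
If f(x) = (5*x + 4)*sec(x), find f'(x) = 5*x*tan(x)*sec(x) + 4*tan(x)*sec(x) + 5*sec(x)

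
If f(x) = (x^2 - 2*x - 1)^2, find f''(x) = 12*x^2 - 24*x + 4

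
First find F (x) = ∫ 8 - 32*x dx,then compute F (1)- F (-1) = 16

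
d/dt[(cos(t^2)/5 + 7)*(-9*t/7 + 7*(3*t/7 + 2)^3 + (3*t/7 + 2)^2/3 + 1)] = -54*t^4*sin(t^2)/245 - 762*t^3*sin(t^2)/245 - 494*t^2*sin(t^2)/35 + 81*t^2*cos(t^2)/245 + 81*t^2/7 - 70*t*sin(t^2)/3 + 762*t*cos(t^2)/245 + 762*t/7 + 247*cos(t^2)/35 + 247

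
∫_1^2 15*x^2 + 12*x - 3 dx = 50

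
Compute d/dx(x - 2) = 1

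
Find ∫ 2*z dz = z^2 + C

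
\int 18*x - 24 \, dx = 9*x^2 - 24*x + C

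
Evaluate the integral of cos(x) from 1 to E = -sin(1) + sin(E)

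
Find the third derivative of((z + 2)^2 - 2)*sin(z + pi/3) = -z^2*cos(z + pi/3) - 6*z*sin(z + pi/3) - 4*z*cos(z + pi/3) - 12*sin(z + pi/3) + 4*cos(z + pi/3)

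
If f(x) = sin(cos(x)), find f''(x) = -sin(x)^2*sin(cos(x)) - cos(x)*cos(cos(x))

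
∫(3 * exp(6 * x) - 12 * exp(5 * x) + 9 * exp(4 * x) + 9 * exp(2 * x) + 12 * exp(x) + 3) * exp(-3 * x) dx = ((exp(x) - 2)*exp(x) - 1)^3*exp(-3*x) + C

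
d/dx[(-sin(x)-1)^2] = 2*(sin(x) + 1)*cos(x)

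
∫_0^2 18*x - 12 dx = 12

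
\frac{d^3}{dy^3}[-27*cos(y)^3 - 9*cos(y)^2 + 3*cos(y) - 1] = 3*(243*sin(y)^2 - 24*cos(y) - 188)*sin(y)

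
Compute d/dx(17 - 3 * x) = -3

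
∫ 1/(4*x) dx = log(x)/4 + C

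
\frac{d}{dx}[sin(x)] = cos(x)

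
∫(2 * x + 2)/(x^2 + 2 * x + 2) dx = log((x + 1)^2 + 1) + C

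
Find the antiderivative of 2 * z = z^2 + C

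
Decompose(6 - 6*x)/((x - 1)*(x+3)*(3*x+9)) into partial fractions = -2/(x + 3)^2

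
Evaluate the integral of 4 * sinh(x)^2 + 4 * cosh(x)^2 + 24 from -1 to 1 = 4*sinh(2) + 48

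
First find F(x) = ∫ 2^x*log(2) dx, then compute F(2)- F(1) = 2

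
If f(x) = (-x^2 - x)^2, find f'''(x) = 24*x + 12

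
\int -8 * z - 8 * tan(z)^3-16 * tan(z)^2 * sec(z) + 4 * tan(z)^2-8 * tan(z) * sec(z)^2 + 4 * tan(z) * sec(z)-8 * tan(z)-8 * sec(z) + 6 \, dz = -4*z^2 + 2*z - 4*(tan(z) + sec(z))^2 + 4*tan(z) + 4*sec(z) + C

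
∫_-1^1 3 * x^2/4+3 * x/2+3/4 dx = 2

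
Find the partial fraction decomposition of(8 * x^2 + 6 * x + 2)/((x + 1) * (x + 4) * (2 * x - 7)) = 484/(135*(2*x - 7)) + 106/(45*(x + 4)) - 4/(27*(x + 1))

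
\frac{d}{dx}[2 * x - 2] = 2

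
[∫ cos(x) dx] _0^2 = sin(2)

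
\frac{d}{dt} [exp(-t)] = -exp(-t)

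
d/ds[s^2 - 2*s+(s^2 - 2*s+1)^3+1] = 6*s^5 - 30*s^4 + 60*s^3 - 60*s^2 + 32*s - 8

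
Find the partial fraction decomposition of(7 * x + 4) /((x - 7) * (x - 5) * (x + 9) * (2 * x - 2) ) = 59/(4480*(x + 9)) + 11/(480*(x - 1)) - 39/(224*(x - 5)) + 53/(384*(x - 7))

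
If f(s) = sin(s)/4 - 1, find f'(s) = cos(s)/4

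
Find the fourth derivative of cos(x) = cos(x)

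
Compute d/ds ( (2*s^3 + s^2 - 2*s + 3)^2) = 24*s^5 + 20*s^4 - 28*s^3 + 24*s^2 + 20*s - 12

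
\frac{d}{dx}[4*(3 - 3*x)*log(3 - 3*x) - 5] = -12*log(1 - x) - 12*log(3) - 12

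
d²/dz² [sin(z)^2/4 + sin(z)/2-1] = -sin(z)/2 + cos(2*z)/2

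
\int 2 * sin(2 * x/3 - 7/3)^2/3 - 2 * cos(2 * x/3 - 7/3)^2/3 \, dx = -sin(4*x/3 - 14/3)/2 + C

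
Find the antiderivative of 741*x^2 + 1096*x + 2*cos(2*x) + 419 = 247*x^3 + 548*x^2 + 419*x + sin(2*x) + C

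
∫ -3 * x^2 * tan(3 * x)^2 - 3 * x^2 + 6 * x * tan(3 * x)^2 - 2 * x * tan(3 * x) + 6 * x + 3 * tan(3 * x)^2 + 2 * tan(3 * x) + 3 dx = (-x^2 + 2*x + 1)*tan(3*x) + C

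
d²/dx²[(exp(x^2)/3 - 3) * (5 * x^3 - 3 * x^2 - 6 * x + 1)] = 20*x^5*exp(x^2)/3 - 4*x^4*exp(x^2) + 46*x^3*exp(x^2)/3 - 26*x^2*exp(x^2)/3 - 2*x*exp(x^2) - 90*x - 4*exp(x^2)/3 + 18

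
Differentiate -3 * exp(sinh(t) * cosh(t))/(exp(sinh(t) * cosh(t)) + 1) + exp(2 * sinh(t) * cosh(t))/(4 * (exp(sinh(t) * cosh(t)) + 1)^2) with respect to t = -(6*exp(sinh(2*t)/2) + 5*exp(sinh(2*t)))*cosh(2*t)/(2*(exp(sinh(2*t)/2) + 1)^3)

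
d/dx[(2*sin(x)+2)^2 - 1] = 8*(sin(x) + 1)*cos(x)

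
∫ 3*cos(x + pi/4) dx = 3*sin(x + pi/4) + C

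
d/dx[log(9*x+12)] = 3/(3*x + 4)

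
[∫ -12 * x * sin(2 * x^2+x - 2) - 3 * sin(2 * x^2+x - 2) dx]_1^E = 3*cos(-2 + E + 2*exp(2)) - 3*cos(1)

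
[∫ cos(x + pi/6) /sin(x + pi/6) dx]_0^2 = log(sin(pi/6 + 2)) + log(2)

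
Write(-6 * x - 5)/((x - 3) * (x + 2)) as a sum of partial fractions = -7/(5*(x + 2)) - 23/(5*(x - 3))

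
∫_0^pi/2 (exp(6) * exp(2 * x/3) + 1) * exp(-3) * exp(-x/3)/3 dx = -exp(3) - exp(-3 - pi/6) + exp(-3) + exp(pi/6 + 3)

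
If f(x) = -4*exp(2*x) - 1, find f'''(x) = -32*exp(2*x)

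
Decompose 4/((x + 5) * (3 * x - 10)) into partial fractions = 12/(25*(3*x - 10)) - 4/(25*(x + 5))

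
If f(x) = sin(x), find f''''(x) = sin(x)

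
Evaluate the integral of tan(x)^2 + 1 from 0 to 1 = tan(1)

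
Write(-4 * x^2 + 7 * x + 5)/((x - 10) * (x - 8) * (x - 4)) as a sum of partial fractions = -31/(24*(x - 4)) + 195/(8*(x - 8)) - 325/(12*(x - 10))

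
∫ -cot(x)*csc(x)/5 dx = csc(x)/5 + C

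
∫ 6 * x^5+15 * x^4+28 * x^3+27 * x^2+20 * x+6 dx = x^6 + 3*x^5 + 7*x^4 + 9*x^3 + 10*x^2 + 6*x + C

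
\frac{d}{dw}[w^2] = 2*w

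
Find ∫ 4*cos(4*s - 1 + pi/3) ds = sin(4*s - 1 + pi/3) + C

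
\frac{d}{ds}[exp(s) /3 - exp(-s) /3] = (exp(2*s) + 1)*exp(-s)/3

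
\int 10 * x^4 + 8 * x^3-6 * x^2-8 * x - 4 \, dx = 2*x^5 + 2*x^4 - 2*x^3 - 4*x^2 - 4*x + C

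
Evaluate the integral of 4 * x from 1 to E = -2 + 2*exp(2)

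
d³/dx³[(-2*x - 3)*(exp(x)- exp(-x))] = (-2*x*exp(2*x) - 2*x - 9*exp(2*x) + 3)*exp(-x)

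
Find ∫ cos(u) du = sin(u) + C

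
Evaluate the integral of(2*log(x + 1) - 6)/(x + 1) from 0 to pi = -9 + (-3 + log(1 + pi))^2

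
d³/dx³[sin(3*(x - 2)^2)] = -216*x^3*cos(3*x^2 - 12*x + 12) + 1296*x^2*cos(3*x^2 - 12*x + 12) - 108*x*sin(3*x^2 - 12*x + 12) - 2592*x*cos(3*x^2 - 12*x + 12) + 216*sin(3*x^2 - 12*x + 12) + 1728*cos(3*x^2 - 12*x + 12)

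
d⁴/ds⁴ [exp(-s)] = exp(-s)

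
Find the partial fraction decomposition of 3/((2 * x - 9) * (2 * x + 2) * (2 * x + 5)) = 1/(14*(2*x + 5)) + 3/(154*(2*x - 9)) - 1/(22*(x + 1))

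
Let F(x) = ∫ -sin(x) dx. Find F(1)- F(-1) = 0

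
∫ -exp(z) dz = -exp(z) + C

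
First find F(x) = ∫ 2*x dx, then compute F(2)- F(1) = 3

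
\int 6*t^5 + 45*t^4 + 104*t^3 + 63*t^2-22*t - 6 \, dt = t^6 + 9*t^5 + 26*t^4 + 21*t^3 - 11*t^2 - 6*t + C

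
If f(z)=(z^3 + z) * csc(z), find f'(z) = (-z^3*cos(z)/sin(z) + 3*z^2 - z*cos(z)/sin(z) + 1)/sin(z)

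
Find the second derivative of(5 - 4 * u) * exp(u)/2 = -2*u*exp(u) - 3*exp(u)/2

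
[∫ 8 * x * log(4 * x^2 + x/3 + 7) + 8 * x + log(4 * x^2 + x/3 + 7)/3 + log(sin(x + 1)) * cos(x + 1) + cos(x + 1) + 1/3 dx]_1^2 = -34*log(34/3)/3 + log(sin(3))*sin(3) - log(sin(2))*sin(2) + 71*log(71/3)/3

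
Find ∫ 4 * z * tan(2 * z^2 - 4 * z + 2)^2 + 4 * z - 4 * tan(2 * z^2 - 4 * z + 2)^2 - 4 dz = tan(2*(z - 1)^2) + C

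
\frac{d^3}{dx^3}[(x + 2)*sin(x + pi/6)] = -x*cos(x + pi/6) - 3*sin(x + pi/6) - 2*cos(x + pi/6)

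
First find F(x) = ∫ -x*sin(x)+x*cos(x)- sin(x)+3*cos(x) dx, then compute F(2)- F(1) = -3*sin(1) + 4*cos(2) - 3*cos(1) + 4*sin(2)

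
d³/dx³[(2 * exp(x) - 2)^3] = 216*exp(3*x) - 192*exp(2*x) + 24*exp(x)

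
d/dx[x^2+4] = 2*x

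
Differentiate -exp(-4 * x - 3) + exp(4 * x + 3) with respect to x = (4*exp(8*x + 6) + 4)*exp(-4*x - 3)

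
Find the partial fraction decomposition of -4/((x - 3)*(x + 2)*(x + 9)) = -1/(21*(x + 9)) + 4/(35*(x + 2)) - 1/(15*(x - 3))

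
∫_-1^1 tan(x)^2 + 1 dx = 2*tan(1)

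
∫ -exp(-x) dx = exp(-x) + C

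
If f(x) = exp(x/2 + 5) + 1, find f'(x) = exp(x/2 + 5)/2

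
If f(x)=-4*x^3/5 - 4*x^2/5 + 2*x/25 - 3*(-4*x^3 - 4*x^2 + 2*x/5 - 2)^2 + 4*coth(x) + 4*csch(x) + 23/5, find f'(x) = -288*x^5 - 480*x^4 - 768*x^3/5 - 588*x^2/5 - 2464*x/25 + 122/25 - 4*cosh(x)/sinh(x)^2 - 4/sinh(x)^2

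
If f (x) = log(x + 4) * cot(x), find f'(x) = (-x*log(x + 4)/sin(x)^2 - 4*log(x + 4)/sin(x)^2 + 1/tan(x))/(x + 4)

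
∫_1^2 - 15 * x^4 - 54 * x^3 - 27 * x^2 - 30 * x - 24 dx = -855/2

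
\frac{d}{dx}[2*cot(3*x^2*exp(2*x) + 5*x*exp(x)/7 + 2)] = -2*(6*x^2*exp(x) + 6*x*exp(x) + 5*x/7 + 5/7)*exp(x)/sin(3*x^2*exp(2*x) + 5*x*exp(x)/7 + 2)^2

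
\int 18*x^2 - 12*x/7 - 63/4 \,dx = 6*x^3 - 6*x^2/7 - 63*x/4 + C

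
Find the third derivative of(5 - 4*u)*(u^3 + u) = 30 - 96*u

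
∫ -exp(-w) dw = exp(-w) + C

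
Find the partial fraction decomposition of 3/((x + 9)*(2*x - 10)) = -3/(28*(x + 9)) + 3/(28*(x - 5))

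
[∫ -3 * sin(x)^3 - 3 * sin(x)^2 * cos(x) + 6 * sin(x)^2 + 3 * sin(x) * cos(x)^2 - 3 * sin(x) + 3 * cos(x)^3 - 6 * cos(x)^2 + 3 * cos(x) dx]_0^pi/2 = 0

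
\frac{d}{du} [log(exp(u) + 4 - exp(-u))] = (exp(2*u) + 1)/(exp(2*u) + 4*exp(u) - 1)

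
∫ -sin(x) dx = cos(x) + C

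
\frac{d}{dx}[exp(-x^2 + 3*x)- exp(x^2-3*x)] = -2*x*exp(-x^2 + 3*x) - 2*x*exp(x^2 - 3*x) + 3*exp(-x^2 + 3*x) + 3*exp(x^2 - 3*x)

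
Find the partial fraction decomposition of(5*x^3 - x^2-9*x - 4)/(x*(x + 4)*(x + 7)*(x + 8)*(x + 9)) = -3649/(90*(x + 9)) + 639/(8*(x + 8)) - 1705/(42*(x + 7)) + 19/(15*(x + 4)) - 1/(504*x)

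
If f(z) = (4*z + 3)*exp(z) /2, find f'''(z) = 2*z*exp(z) + 15*exp(z)/2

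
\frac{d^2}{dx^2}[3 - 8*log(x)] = 8/x^2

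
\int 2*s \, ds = s^2 + C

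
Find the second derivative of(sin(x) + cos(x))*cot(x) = -sqrt(2)*cos(x + pi/4) - 1/sin(x) + 2/sin(x)^3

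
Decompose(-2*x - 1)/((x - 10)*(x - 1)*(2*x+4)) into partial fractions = 1/(24*(x + 2)) + 1/(18*(x - 1)) - 7/(72*(x - 10))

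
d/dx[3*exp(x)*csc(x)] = 3*(1 - cos(x)/sin(x))*exp(x)/sin(x)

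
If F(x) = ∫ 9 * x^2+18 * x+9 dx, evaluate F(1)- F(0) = 21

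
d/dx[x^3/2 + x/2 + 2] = 3*x^2/2 + 1/2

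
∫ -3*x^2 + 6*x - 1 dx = -x^3 + 3*x^2 - x + C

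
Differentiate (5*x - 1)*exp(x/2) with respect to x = 5*x*exp(x/2)/2 + 9*exp(x/2)/2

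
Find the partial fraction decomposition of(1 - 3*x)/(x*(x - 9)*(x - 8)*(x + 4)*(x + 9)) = 14/(6885*(x + 9)) - 1/(240*(x + 4)) + 23/(1632*(x - 8)) - 1/(81*(x - 9)) + 1/(2592*x)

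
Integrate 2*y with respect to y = y^2 + C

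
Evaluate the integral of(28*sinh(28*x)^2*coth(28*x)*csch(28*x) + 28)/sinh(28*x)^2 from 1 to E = -coth(28*E) - csch(28*E) + csch(28) + coth(28)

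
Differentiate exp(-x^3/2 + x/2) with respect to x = -3*x^2*exp(-x^3/2 + x/2)/2 + exp(-x^3/2 + x/2)/2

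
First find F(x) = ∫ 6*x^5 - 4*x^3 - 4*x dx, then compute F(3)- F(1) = 632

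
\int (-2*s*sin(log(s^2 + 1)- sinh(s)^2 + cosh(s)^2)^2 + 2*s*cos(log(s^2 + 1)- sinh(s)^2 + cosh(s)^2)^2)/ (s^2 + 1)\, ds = sin(2*log(s^2 + 1) + 2)/2 + C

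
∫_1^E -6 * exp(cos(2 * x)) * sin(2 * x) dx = -3*exp(cos(2)) + 3*exp(cos(2*E))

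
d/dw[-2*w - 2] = -2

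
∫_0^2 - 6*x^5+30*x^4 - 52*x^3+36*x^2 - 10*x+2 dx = 0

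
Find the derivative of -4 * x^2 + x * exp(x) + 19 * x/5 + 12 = x*exp(x) - 8*x + exp(x) + 19/5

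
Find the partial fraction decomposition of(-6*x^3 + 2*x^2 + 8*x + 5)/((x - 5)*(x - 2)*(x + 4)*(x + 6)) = -1325/(176*(x + 6)) + 389/(108*(x + 4)) + 19/(144*(x - 2)) - 655/(297*(x - 5))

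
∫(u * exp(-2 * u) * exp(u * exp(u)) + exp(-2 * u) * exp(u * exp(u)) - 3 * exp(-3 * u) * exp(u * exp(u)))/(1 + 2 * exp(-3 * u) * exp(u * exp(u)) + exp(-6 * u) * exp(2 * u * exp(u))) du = exp(u*(exp(u) - 3))/(exp(u*(exp(u) - 3)) + 1) + C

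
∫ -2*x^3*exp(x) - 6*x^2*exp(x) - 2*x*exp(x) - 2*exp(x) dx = -2*x*(x^2 + 1)*exp(x) + C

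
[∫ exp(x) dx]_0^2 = -1 + exp(2)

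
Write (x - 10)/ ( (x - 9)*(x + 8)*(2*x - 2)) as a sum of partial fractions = -1/(17*(x + 8)) + 1/(16*(x - 1)) - 1/(272*(x - 9))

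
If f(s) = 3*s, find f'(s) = 3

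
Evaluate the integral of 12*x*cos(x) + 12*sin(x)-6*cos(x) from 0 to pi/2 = -6 + 6*pi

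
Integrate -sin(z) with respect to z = cos(z) + C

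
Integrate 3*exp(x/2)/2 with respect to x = 3*exp(x/2) + C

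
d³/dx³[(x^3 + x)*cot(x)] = -6*x^3*cot(x)^4 - 8*x^3*cot(x)^2 - 2*x^3 + 18*x^2*cot(x)^3 + 18*x^2*cot(x) - 6*x*cot(x)^4 - 26*x*cot(x)^2 - 20*x + 6*cot(x)^3 + 12*cot(x)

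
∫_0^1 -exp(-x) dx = -1 + exp(-1)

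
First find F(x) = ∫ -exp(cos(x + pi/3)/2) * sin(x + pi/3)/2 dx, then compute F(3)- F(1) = -exp(cos(1 + pi/3)/2) + exp(cos(pi/3 + 3)/2)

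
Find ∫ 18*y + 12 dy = 9*y^2 + 12*y + C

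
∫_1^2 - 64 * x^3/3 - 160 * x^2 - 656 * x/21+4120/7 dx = 1856/21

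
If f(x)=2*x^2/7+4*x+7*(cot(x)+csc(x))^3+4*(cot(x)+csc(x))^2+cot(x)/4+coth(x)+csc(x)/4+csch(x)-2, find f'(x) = 4*x/7 + 4 - cosh(x)/sinh(x)^2 - 1/sinh(x)^2 + 8/sin(x) + 83*cos(x)/(4*sin(x)^2) + 251/(4*sin(x)^2) - 16*cos(x)/sin(x)^3 - 16/sin(x)^3 - 84*cos(x)/sin(x)^4 - 84/sin(x)^4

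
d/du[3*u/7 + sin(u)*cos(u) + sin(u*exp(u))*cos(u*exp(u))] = -2*u*exp(u)*sin(u*exp(u))^2 + u*exp(u) - 2*exp(u)*sin(u*exp(u))^2 + exp(u) - 2*sin(u)^2 + 10/7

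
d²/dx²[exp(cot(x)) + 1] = (1 + tan(x)^(-2))*(tan(x) + 1)^2*exp(1/tan(x))/tan(x)^2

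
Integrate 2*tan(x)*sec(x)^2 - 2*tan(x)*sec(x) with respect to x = (sec(x) - 1)^2 + C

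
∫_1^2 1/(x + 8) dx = -log(9/2) + log(5)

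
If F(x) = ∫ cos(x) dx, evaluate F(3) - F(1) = -sin(1) + sin(3)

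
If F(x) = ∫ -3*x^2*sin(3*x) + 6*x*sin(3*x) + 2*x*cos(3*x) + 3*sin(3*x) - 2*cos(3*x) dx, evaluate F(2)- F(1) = 2*cos(3) - cos(6)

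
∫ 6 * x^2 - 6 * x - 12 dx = 2*x^3 - 3*x^2 - 12*x + C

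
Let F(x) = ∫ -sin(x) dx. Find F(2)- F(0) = -1 + cos(2)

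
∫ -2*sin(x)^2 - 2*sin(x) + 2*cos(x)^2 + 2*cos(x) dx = sin(2*x) + 2*sqrt(2)*sin(x + pi/4) + C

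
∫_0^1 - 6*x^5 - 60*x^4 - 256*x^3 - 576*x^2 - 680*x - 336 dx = -945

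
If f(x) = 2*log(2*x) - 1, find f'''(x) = 4/x^3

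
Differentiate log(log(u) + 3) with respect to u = 1/(u*log(u) + 3*u)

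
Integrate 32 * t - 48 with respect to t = 16*t^2 - 48*t + C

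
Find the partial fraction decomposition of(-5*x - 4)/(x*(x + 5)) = -21/(5*(x + 5)) - 4/(5*x)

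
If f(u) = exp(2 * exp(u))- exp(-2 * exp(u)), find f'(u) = (2*exp(u) + 2*exp(u + 4*exp(u)))*exp(-2*exp(u))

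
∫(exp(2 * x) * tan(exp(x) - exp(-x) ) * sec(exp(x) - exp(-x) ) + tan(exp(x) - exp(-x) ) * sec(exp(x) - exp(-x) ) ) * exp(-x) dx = sec(2*sinh(x)) + C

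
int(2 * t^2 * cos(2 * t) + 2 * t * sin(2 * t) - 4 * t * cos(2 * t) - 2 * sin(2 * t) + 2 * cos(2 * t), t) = (t - 1)^2*sin(2*t) + C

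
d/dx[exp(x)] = exp(x)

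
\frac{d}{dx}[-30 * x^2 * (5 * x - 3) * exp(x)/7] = -150*x^3*exp(x)/7 - 360*x^2*exp(x)/7 + 180*x*exp(x)/7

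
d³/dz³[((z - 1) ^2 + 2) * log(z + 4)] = (2*z^2 + 26*z + 126)/(z^3 + 12*z^2 + 48*z + 64)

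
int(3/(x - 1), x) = 3*log(x - 1) + C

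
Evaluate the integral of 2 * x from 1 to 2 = 3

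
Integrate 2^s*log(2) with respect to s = 2^s + C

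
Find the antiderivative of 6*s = 3*s^2 + C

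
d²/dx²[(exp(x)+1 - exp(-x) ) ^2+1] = (4*exp(4*x) + 2*exp(3*x) - 2*exp(x) + 4)*exp(-2*x)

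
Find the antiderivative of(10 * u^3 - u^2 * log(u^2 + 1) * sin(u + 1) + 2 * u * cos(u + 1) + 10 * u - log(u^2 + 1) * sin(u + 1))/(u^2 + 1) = 5*u^2 + log(u^2 + 1)*cos(u + 1) + C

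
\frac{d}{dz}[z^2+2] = 2*z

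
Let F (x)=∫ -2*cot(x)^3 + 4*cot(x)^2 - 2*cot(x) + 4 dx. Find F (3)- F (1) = -(-2 + cot(1))^2 + (cot(3) - 2)^2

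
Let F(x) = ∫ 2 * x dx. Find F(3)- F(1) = 8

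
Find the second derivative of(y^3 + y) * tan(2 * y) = 8*y^3*tan(2*y)^3 + 8*y^3*tan(2*y) + 12*y^2*tan(2*y)^2 + 12*y^2 + 8*y*tan(2*y)^3 + 14*y*tan(2*y) + 4*tan(2*y)^2 + 4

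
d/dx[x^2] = 2*x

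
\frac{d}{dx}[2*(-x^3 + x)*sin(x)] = -2*x^3*cos(x) - 6*x^2*sin(x) + 2*x*cos(x) + 2*sin(x)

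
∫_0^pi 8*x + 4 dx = -1 + (-2*pi - 1)^2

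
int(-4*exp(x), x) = -4*exp(x) + C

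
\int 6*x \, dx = 3*x^2 + C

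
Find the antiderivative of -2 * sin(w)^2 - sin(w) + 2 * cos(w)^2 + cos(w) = sin(2*w) + sqrt(2)*sin(w + pi/4) + C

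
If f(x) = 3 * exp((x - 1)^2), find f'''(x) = 24*x^3*exp(x^2 - 2*x + 1) - 72*x^2*exp(x^2 - 2*x + 1) + 108*x*exp(x^2 - 2*x + 1) - 60*exp(x^2 - 2*x + 1)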